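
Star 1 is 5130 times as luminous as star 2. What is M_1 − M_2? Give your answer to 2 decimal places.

M_1 − M_2 ≈ -9.28

Pogson: ΔM = −2.5 log₁₀(ratio) = −2.5 log₁₀(5130) = −2.5 × 3.7101 = -9.275
Star 1 is brighter, so it has the smaller magnitude: the difference is negative.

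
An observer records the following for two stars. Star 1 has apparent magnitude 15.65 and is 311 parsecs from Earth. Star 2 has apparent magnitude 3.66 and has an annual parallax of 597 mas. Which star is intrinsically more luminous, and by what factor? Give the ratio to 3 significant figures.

Star 2 is more luminous, by a factor of 1.81.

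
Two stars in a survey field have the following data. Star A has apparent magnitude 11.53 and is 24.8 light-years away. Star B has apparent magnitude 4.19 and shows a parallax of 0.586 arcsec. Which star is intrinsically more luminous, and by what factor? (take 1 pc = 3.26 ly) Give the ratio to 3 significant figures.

Star B is more luminous, by a factor of 43.4.

Star A: d = 24.8 ly / 3.26 = 7.607 pc
Star A: M = m − 5 log₁₀ d + 5 = 11.53 − 5·0.8812 + 5 = 12.124
Star B: d = 1/p = 1/0.586″ = 1.706 pc
Star B: M = m − 5 log₁₀ d + 5 = 4.19 − 5·0.2321 + 5 = 8.029
ΔM = M_A − M_B = 12.124 − (8.029) = 4.094; smaller M is more luminous → Star B.
L ratio = 10^(0.4 |ΔM|) = 10^1.638 = 43.42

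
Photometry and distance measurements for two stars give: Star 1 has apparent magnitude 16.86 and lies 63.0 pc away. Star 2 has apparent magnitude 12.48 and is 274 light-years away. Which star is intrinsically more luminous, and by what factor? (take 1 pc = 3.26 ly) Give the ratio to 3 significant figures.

Star 1: M = m − 5 log₁₀ d + 5 = 16.86 − 5·1.7993 + 5 = 12.863
Star 2: d = 274 ly / 3.26 = 84.05 pc
Star 2: M = m − 5 log₁₀ d + 5 = 12.48 − 5·1.9245 + 5 = 7.857
ΔM = M_1 − M_2 = 12.863 − (7.857) = 5.006; smaller M is more luminous → Star 2.
L ratio = 10^(0.4 |ΔM|) = 10^2.002 = 100.6

Star 2 is more luminous, by a factor of 101.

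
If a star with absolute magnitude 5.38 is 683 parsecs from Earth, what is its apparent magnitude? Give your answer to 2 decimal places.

m ≈ 14.55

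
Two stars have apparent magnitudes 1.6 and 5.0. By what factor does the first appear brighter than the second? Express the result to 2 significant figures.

23

Magnitude difference = -3.4
Flux ratio = 10^(−0.4 Δm) = 10^(−0.4 × -3.4) = 10^1.360 = 22.91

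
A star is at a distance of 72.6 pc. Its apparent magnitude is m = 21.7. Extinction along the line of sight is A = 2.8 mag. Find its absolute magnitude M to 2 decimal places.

5 log₁₀(d/10 pc) = 5 log₁₀(72.60) − 5 = 4.305
M = m − 5 log₁₀(d/10) − A = 21.7 − 4.305 − 2.8 = 14.595

M ≈ 14.60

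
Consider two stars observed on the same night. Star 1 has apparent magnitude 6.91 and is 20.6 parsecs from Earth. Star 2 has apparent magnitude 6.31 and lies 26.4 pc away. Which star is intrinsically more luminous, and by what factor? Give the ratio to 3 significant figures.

Star 2 is more luminous, by a factor of 2.85.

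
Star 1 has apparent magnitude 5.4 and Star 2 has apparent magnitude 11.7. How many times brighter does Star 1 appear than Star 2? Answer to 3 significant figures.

331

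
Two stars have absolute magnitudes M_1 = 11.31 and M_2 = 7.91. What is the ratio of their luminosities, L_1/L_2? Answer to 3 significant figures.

ΔM = M_1 − M_2 = 3.40
L_1/L_2 = 10^(−0.4 ΔM) = 10^-1.360 = 0.04365

L_1/L_2 ≈ 0.0437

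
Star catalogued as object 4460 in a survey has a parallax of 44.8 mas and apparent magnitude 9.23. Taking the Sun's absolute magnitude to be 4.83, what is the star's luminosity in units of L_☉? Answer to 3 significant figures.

L/L_☉ ≈ 0.0866

d = 1/p = 1000/44.8 mas = 22.32 pc
M = m − 5 log₁₀ d + 5 = 9.23 − 5·1.3487 + 5 = 7.486
M − M_☉ = 7.486 − 4.83 = 2.656
L/L_☉ = 10^(−0.4 × 2.656) = 0.08659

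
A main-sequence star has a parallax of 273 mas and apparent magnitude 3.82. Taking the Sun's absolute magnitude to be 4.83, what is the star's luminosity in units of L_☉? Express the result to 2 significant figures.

d = 1/p = 1000/273 mas = 3.663 pc
M = m − 5 log₁₀ d + 5 = 3.82 − 5·0.5638 + 5 = 6.001
M − M_☉ = 6.001 − 4.83 = 1.171
L/L_☉ = 10^(−0.4 × 1.171) = 0.3402

L/L_☉ ≈ 0.34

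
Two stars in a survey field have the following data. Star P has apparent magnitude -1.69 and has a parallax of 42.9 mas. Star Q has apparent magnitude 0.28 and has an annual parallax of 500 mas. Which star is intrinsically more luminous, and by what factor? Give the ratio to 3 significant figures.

Star P is more luminous, by a factor of 834.

Star P: p = 42.9 mas = 0.0429″ → d = 1/p = 23.31 pc
Star P: M = m − 5 log₁₀ d + 5 = -1.69 − 5·1.3675 + 5 = -3.528
Star Q: p = 500 mas = 0.500″ → d = 1/p = 2.000 pc
Star Q: M = m − 5 log₁₀ d + 5 = 0.28 − 5·0.3010 + 5 = 3.775
ΔM = M_P − M_Q = -3.528 − (3.775) = -7.303; smaller M is more luminous → Star P.
L ratio = 10^(0.4 |ΔM|) = 10^2.921 = 833.7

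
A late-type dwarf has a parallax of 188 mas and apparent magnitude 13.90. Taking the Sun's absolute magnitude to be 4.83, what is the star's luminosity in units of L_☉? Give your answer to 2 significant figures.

L/L_☉ ≈ 6.7×10^-5

d = 1/p = 1000/188 mas = 5.319 pc
M = m − 5 log₁₀ d + 5 = 13.90 − 5·0.7258 + 5 = 15.271
M − M_☉ = 15.271 − 4.83 = 10.441
L/L_☉ = 10^(−0.4 × 10.441) = 6.663×10^-5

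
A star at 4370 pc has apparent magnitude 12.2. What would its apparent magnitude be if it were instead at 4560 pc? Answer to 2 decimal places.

Flux ∝ 1/d², so Δm = 5 log₁₀(d₂/d₁) = 5 log₁₀(4560/4370) = 0.092
m₂ = m₁ + Δm = 12.2 + (0.092) = 12.292

m ≈ 12.29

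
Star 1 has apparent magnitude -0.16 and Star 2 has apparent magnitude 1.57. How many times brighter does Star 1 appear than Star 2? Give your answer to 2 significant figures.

4.9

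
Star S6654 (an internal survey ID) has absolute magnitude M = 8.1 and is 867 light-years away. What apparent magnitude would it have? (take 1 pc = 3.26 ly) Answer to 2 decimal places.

d = 867 ly / 3.26 = 266.0 pc
m = M + 5 log₁₀ d − 5 = 8.1 + 5·2.4248 − 5 = 15.224

m ≈ 15.22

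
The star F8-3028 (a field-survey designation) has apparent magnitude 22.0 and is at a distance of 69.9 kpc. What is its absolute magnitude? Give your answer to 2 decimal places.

d = 69.9 kpc = 69900 pc
5 log₁₀(d/10 pc) = 5 log₁₀(69900) − 5 = 19.222
M = m − 5 log₁₀(d/10) = 22.0 − 19.222 = 2.778

M ≈ 2.78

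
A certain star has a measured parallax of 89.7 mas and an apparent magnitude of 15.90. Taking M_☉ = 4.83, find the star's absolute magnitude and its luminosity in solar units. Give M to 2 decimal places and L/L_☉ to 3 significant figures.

M ≈ 15.66; L/L_☉ ≈ 4.64×10^-5

d = 1/p = 1000/89.7 mas = 11.15 pc
M = m − 5 log₁₀ d + 5 = 15.90 − 5·1.0472 + 5 = 15.664
M − M_☉ = 15.664 − 4.83 = 10.834
L/L_☉ = 10^(−0.4 × 10.834) = 4.639×10^-5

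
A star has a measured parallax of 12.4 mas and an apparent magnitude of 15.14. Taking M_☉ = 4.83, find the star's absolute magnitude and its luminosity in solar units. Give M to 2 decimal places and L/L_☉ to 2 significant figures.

M ≈ 10.61; L/L_☉ ≈ 4.9×10^-3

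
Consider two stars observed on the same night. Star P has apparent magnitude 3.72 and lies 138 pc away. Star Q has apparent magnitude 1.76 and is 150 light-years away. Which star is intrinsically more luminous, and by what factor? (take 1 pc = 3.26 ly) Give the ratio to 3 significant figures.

Star P is more luminous, by a factor of 1.48.

Star P: M = m − 5 log₁₀ d + 5 = 3.72 − 5·2.1399 + 5 = -1.979
Star Q: d = 150 ly / 3.26 = 46.01 pc
Star Q: M = m − 5 log₁₀ d + 5 = 1.76 − 5·1.6629 + 5 = -1.554
ΔM = M_P − M_Q = -1.979 − (-1.554) = -0.425; smaller M is more luminous → Star P.
L ratio = 10^(0.4 |ΔM|) = 10^0.170 = 1.479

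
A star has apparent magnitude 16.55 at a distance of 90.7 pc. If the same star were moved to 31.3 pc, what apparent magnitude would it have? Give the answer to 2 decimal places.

Flux ∝ 1/d², so Δm = 5 log₁₀(d₂/d₁) = 5 log₁₀(31.3/90.7) = -2.310
m₂ = m₁ + Δm = 16.55 + (-2.310) = 14.240

m ≈ 14.24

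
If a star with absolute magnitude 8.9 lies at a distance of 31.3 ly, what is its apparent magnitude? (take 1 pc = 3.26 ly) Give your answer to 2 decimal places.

d = 31.3 ly / 3.26 = 9.601 pc
m = M + 5 log₁₀ d − 5 = 8.9 + 5·0.9823 − 5 = 8.812

m ≈ 8.81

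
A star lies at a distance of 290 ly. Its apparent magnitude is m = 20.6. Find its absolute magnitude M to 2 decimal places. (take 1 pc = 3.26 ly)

d = 290 ly / 3.26 = 88.96 pc
5 log₁₀(d/10 pc) = 5 log₁₀(88.96) − 5 = 4.746
M = m − 5 log₁₀(d/10) = 20.6 − 4.746 = 15.854

M ≈ 15.85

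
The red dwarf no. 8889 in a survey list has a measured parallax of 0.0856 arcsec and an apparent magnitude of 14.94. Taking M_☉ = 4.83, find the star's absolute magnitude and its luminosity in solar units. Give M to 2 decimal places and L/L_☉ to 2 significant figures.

d = 1/p = 1/0.0856″ = 11.68 pc
M = m − 5 log₁₀ d + 5 = 14.94 − 5·1.0675 + 5 = 14.602
M − M_☉ = 14.602 − 4.83 = 9.772
L/L_☉ = 10^(−0.4 × 9.772) = 1.233×10^-4

M ≈ 14.60; L/L_☉ ≈ 1.2×10^-4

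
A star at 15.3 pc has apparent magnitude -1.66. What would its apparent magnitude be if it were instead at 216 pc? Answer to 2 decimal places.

Flux ∝ 1/d², so Δm = 5 log₁₀(d₂/d₁) = 5 log₁₀(216/15.3) = 5.749
m₂ = m₁ + Δm = -1.66 + (5.749) = 4.089

m ≈ 4.09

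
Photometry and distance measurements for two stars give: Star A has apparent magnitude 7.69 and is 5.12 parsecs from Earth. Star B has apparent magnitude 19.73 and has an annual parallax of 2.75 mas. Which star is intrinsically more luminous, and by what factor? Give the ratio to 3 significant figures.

Star A: M = m − 5 log₁₀ d + 5 = 7.69 − 5·0.7093 + 5 = 9.144
Star B: p = 2.75 mas = 2.75×10^-3″ → d = 1/p = 363.6 pc
Star B: M = m − 5 log₁₀ d + 5 = 19.73 − 5·2.5607 + 5 = 11.927
ΔM = M_A − M_B = 9.144 − (11.927) = -2.783; smaller M is more luminous → Star A.
L ratio = 10^(0.4 |ΔM|) = 10^1.113 = 12.98

Star A is more luminous, by a factor of 13.0.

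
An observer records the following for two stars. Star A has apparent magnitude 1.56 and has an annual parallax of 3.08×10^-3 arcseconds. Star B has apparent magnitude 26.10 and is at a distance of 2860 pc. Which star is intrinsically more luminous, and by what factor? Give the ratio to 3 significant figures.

Star A is more luminous, by a factor of 8.44×10^7.

Star A: d = 1/p = 1/3.08×10^-3″ = 324.7 pc
Star A: M = m − 5 log₁₀ d + 5 = 1.56 − 5·2.5114 + 5 = -5.997
Star B: M = m − 5 log₁₀ d + 5 = 26.10 − 5·3.4564 + 5 = 13.818
ΔM = M_A − M_B = -5.997 − (13.818) = -19.815; smaller M is more luminous → Star A.
L ratio = 10^(0.4 |ΔM|) = 10^7.926 = 8.437×10^7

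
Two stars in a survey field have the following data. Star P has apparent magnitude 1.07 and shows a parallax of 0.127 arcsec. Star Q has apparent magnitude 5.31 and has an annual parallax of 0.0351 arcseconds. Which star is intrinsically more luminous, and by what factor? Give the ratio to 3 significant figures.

Star P is more luminous, by a factor of 3.79.

Star P: d = 1/p = 1/0.127″ = 7.874 pc
Star P: M = m − 5 log₁₀ d + 5 = 1.07 − 5·0.8962 + 5 = 1.589
Star Q: d = 1/p = 1/0.0351″ = 28.49 pc
Star Q: M = m − 5 log₁₀ d + 5 = 5.31 − 5·1.4547 + 5 = 3.037
ΔM = M_P − M_Q = 1.589 − (3.037) = -1.448; smaller M is more luminous → Star P.
L ratio = 10^(0.4 |ΔM|) = 10^0.579 = 3.793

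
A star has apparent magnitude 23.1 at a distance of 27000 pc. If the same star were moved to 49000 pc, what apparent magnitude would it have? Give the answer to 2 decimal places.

Flux ∝ 1/d², so Δm = 5 log₁₀(d₂/d₁) = 5 log₁₀(49000/27000) = 1.294
m₂ = m₁ + Δm = 23.1 + (1.294) = 24.394

m ≈ 24.39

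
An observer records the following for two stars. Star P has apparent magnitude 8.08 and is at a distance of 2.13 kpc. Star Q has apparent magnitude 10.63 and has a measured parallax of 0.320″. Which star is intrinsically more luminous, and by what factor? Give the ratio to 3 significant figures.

Star P is more luminous, by a factor of 4.86×10^6.

Star P: d = 2.13 kpc = 2130 pc
Star P: M = m − 5 log₁₀ d + 5 = 8.08 − 5·3.3284 + 5 = -3.562
Star Q: d = 1/p = 1/0.320″ = 3.125 pc
Star Q: M = m − 5 log₁₀ d + 5 = 10.63 − 5·0.4949 + 5 = 13.156
ΔM = M_P − M_Q = -3.562 − (13.156) = -16.718; smaller M is more luminous → Star P.
L ratio = 10^(0.4 |ΔM|) = 10^6.687 = 4.865×10^6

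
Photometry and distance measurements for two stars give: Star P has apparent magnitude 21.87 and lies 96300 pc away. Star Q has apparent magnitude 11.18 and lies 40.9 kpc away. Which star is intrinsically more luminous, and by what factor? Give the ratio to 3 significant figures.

Star P: M = m − 5 log₁₀ d + 5 = 21.87 − 5·4.9836 + 5 = 1.952
Star Q: d = 40.9 kpc = 40900 pc
Star Q: M = m − 5 log₁₀ d + 5 = 11.18 − 5·4.6117 + 5 = -6.879
ΔM = M_P − M_Q = 1.952 − (-6.879) = 8.830; smaller M is more luminous → Star Q.
L ratio = 10^(0.4 |ΔM|) = 10^3.532 = 3406

Star Q is more luminous, by a factor of 3410.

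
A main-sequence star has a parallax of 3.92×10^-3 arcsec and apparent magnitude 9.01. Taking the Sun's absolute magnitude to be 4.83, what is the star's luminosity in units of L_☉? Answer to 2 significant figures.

d = 1/p = 1/3.92×10^-3″ = 255.1 pc
M = m − 5 log₁₀ d + 5 = 9.01 − 5·2.4067 + 5 = 1.976
M − M_☉ = 1.976 − 4.83 = -2.854
L/L_☉ = 10^(−0.4 × -2.854) = 13.85

L/L_☉ ≈ 14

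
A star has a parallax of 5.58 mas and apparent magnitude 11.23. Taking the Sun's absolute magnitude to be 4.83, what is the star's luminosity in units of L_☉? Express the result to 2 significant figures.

L/L_☉ ≈ 0.88

d = 1/p = 1000/5.58 mas = 179.2 pc
M = m − 5 log₁₀ d + 5 = 11.23 − 5·2.2534 + 5 = 4.963
M − M_☉ = 4.963 − 4.83 = 0.133
L/L_☉ = 10^(−0.4 × 0.133) = 0.8846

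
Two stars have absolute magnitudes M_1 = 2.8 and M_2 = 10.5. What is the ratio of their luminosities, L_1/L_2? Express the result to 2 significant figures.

ΔM = M_1 − M_2 = -7.7
L_1/L_2 = 10^(−0.4 ΔM) = 10^3.080 = 1202

L_1/L_2 ≈ 1200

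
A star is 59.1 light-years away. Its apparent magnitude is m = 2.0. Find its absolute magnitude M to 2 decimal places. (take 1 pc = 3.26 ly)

M ≈ 0.71

d = 59.1 ly / 3.26 = 18.13 pc
5 log₁₀(d/10 pc) = 5 log₁₀(18.13) − 5 = 1.292
M = m − 5 log₁₀(d/10) = 2.0 − 1.292 = 0.708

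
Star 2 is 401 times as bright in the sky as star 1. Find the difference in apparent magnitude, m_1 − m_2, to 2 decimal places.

Pogson: Δm = −2.5 log₁₀(ratio) = −2.5 log₁₀(401) = −2.5 × 2.6031 = -6.508
Star 2 is brighter so has the smaller magnitude: m_1 − m_2 is positive.

m_1 − m_2 ≈ 6.51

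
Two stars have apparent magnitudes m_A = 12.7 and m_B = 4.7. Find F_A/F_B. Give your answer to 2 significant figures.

Δm = 12.7 − (4.7) = 8.0
Flux ratio = 10^(−0.4 Δm) = 10^(−0.4 × 8.0) = 10^-3.200 = 6.310×10^-4

F_A/F_B ≈ 6.3×10^-4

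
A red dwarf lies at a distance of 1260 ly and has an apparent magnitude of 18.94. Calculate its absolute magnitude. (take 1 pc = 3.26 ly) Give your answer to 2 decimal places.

M ≈ 11.00

d = 1260 ly / 3.26 = 386.5 pc
5 log₁₀(d/10 pc) = 5 log₁₀(386.5) − 5 = 7.936
M = m − 5 log₁₀(d/10) = 18.94 − 7.936 = 11.004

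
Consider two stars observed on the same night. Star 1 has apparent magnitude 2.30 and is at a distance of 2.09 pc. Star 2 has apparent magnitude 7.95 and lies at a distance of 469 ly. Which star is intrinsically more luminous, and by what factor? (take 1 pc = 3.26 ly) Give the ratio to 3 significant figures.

Star 1: M = m − 5 log₁₀ d + 5 = 2.30 − 5·0.3201 + 5 = 5.699
Star 2: d = 469 ly / 3.26 = 143.9 pc
Star 2: M = m − 5 log₁₀ d + 5 = 7.95 − 5·2.1580 + 5 = 2.160
ΔM = M_1 − M_2 = 5.699 − (2.160) = 3.539; smaller M is more luminous → Star 2.
L ratio = 10^(0.4 |ΔM|) = 10^1.416 = 26.04

Star 2 is more luminous, by a factor of 26.0.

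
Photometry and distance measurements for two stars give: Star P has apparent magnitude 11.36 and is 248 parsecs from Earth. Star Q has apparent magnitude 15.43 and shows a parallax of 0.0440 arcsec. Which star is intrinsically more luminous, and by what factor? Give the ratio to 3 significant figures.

Star P: M = m − 5 log₁₀ d + 5 = 11.36 − 5·2.3945 + 5 = 4.388
Star Q: d = 1/p = 1/0.0440″ = 22.73 pc
Star Q: M = m − 5 log₁₀ d + 5 = 15.43 − 5·1.3565 + 5 = 13.647
ΔM = M_P − M_Q = 4.388 − (13.647) = -9.260; smaller M is more luminous → Star P.
L ratio = 10^(0.4 |ΔM|) = 10^3.704 = 5056

Star P is more luminous, by a factor of 5060.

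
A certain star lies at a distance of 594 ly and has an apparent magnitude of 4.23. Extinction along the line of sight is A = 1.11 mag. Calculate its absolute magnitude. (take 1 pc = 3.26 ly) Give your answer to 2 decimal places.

M ≈ -3.18

d = 594 ly / 3.26 = 182.2 pc
5 log₁₀(d/10 pc) = 5 log₁₀(182.2) − 5 = 6.303
M = m − 5 log₁₀(d/10) − A = 4.23 − 6.303 − 1.11 = -3.183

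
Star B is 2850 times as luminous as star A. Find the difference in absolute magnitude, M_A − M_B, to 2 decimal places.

Pogson: ΔM = −2.5 log₁₀(ratio) = −2.5 log₁₀(2850) = −2.5 × 3.4548 = -8.637
Star B is brighter so has the smaller magnitude: M_A − M_B is positive.

M_A − M_B ≈ 8.64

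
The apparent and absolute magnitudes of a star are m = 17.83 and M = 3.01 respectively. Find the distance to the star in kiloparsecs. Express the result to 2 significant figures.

Distance modulus: m − M = 17.83 − (3.01) = 14.820
m − M = 5 log₁₀ d − 5
log₁₀ d = (m − M)/5 + 1 = 3.9640
d = 10^3.9640 = 9204 pc
= 9.204 kpc

d ≈ 9.2 kpc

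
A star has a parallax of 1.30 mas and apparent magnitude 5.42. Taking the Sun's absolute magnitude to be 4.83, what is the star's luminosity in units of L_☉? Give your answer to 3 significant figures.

d = 1/p = 1000/1.30 mas = 769.2 pc
M = m − 5 log₁₀ d + 5 = 5.42 − 5·2.8861 + 5 = -4.010
M − M_☉ = -4.010 − 4.83 = -8.840
L/L_☉ = 10^(−0.4 × -8.840) = 3436

L/L_☉ ≈ 3440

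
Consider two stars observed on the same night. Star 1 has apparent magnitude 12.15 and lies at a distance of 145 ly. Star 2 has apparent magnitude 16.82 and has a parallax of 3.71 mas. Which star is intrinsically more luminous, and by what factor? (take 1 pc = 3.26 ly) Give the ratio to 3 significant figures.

Star 1 is more luminous, by a factor of 2.01.

Star 1: d = 145 ly / 3.26 = 44.48 pc
Star 1: M = m − 5 log₁₀ d + 5 = 12.15 − 5·1.6482 + 5 = 8.909
Star 2: p = 3.71 mas = 3.71×10^-3″ → d = 1/p = 269.5 pc
Star 2: M = m − 5 log₁₀ d + 5 = 16.82 − 5·2.4306 + 5 = 9.667
ΔM = M_1 − M_2 = 8.909 − (9.667) = -0.758; smaller M is more luminous → Star 1.
L ratio = 10^(0.4 |ΔM|) = 10^0.303 = 2.009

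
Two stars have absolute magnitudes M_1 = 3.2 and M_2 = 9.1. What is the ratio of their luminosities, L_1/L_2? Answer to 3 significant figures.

ΔM = M_1 − M_2 = -5.9
L_1/L_2 = 10^(−0.4 ΔM) = 10^2.360 = 229.1

L_1/L_2 ≈ 229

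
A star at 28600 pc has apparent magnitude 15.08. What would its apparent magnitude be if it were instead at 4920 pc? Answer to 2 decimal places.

Flux ∝ 1/d², so Δm = 5 log₁₀(d₂/d₁) = 5 log₁₀(4920/28600) = -3.822
m₂ = m₁ + Δm = 15.08 + (-3.822) = 11.258

m ≈ 11.26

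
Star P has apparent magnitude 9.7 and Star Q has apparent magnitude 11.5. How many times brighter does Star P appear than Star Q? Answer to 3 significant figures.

Magnitude difference = -1.8
Flux ratio = 10^(−0.4 Δm) = 10^(−0.4 × -1.8) = 10^0.720 = 5.248

5.25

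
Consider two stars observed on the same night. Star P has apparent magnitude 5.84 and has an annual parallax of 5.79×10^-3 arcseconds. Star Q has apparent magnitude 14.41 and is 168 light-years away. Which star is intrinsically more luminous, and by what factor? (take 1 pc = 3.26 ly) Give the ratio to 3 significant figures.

Star P: d = 1/p = 1/5.79×10^-3″ = 172.7 pc
Star P: M = m − 5 log₁₀ d + 5 = 5.84 − 5·2.2373 + 5 = -0.347
Star Q: d = 168 ly / 3.26 = 51.53 pc
Star Q: M = m − 5 log₁₀ d + 5 = 14.41 − 5·1.7121 + 5 = 10.850
ΔM = M_P − M_Q = -0.347 − (10.850) = -11.196; smaller M is more luminous → Star P.
L ratio = 10^(0.4 |ΔM|) = 10^4.478 = 30090

Star P is more luminous, by a factor of 30100.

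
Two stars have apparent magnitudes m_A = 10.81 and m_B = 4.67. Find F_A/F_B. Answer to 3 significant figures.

F_A/F_B ≈ 3.50×10^-3

Magnitude difference = 6.14
Flux ratio = 10^(−0.4 Δm) = 10^(−0.4 × 6.14) = 10^-2.456 = 3.499×10^-3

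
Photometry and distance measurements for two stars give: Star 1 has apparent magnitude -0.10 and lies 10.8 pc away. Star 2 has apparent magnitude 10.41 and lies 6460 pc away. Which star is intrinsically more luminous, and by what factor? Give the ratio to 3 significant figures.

Star 2 is more luminous, by a factor of 22.4.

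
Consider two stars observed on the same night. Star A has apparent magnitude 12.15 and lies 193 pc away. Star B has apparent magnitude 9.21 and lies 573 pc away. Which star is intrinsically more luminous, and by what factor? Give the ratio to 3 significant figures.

Star A: M = m − 5 log₁₀ d + 5 = 12.15 − 5·2.2856 + 5 = 5.722
Star B: M = m − 5 log₁₀ d + 5 = 9.21 − 5·2.7582 + 5 = 0.419
ΔM = M_A − M_B = 5.722 − (0.419) = 5.303; smaller M is more luminous → Star B.
L ratio = 10^(0.4 |ΔM|) = 10^2.121 = 132.2

Star B is more luminous, by a factor of 132.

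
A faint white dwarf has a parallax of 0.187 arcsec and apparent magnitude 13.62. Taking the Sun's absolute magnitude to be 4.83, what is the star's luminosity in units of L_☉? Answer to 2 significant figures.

L/L_☉ ≈ 8.7×10^-5

d = 1/p = 1/0.187″ = 5.348 pc
M = m − 5 log₁₀ d + 5 = 13.62 − 5·0.7282 + 5 = 14.979
M − M_☉ = 14.979 − 4.83 = 10.149
L/L_☉ = 10^(−0.4 × 10.149) = 8.716×10^-5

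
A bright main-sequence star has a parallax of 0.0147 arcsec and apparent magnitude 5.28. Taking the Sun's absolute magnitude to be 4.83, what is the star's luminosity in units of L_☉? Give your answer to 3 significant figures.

L/L_☉ ≈ 30.6

d = 1/p = 1/0.0147″ = 68.03 pc
M = m − 5 log₁₀ d + 5 = 5.28 − 5·1.8327 + 5 = 1.117
M − M_☉ = 1.117 − 4.83 = -3.713
L/L_☉ = 10^(−0.4 × -3.713) = 30.57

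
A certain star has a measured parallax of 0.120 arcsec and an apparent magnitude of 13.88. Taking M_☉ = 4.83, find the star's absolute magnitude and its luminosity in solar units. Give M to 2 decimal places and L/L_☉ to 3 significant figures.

M ≈ 14.28; L/L_☉ ≈ 1.67×10^-4

d = 1/p = 1/0.120″ = 8.333 pc
M = m − 5 log₁₀ d + 5 = 13.88 − 5·0.9208 + 5 = 14.276
M − M_☉ = 14.276 − 4.83 = 9.446
L/L_☉ = 10^(−0.4 × 9.446) = 1.666×10^-4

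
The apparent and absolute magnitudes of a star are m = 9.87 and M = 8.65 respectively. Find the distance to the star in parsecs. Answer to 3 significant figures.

d ≈ 17.5 pc

μ = m − M = 1.220
m − M = 5 log₁₀ d − 5
log₁₀ d = (m − M)/5 + 1 = 1.2440
d = 10^1.2440 = 17.54 pc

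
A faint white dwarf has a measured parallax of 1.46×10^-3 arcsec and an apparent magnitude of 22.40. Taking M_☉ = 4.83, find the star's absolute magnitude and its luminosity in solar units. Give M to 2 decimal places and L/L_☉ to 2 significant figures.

d = 1/p = 1/1.46×10^-3″ = 684.9 pc
M = m − 5 log₁₀ d + 5 = 22.40 − 5·2.8356 + 5 = 13.222
M − M_☉ = 13.222 − 4.83 = 8.392
L/L_☉ = 10^(−0.4 × 8.392) = 4.398×10^-4

M ≈ 13.22; L/L_☉ ≈ 4.4×10^-4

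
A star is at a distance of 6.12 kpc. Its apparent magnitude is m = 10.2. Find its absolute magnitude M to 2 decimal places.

d = 6.12 kpc = 6120 pc
5 log₁₀(d/10 pc) = 5 log₁₀(6120) − 5 = 13.934
M = m − 5 log₁₀(d/10) = 10.2 − 13.934 = -3.734

M ≈ -3.73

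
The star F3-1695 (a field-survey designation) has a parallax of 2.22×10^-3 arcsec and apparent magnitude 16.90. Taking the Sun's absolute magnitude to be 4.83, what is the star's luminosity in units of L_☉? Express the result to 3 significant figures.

d = 1/p = 1/2.22×10^-3″ = 450.5 pc
M = m − 5 log₁₀ d + 5 = 16.90 − 5·2.6536 + 5 = 8.632
M − M_☉ = 8.632 − 4.83 = 3.802
L/L_☉ = 10^(−0.4 × 3.802) = 0.03015

L/L_☉ ≈ 0.0302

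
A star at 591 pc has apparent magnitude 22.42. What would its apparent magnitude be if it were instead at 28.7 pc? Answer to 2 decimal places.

Flux ∝ 1/d², so Δm = 5 log₁₀(d₂/d₁) = 5 log₁₀(28.7/591) = -6.569
m₂ = m₁ + Δm = 22.42 + (-6.569) = 15.851

m ≈ 15.85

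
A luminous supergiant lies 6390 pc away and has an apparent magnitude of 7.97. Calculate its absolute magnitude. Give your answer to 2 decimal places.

M ≈ -6.06

5 log₁₀(d/10 pc) = 5 log₁₀(6390) − 5 = 14.028
M = m − 5 log₁₀(d/10) = 7.97 − 14.028 = -6.058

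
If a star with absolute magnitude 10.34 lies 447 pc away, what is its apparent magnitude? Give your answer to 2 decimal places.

m ≈ 18.59

m = M + 5 log₁₀ d − 5 = 10.34 + 5·2.6503 − 5 = 18.592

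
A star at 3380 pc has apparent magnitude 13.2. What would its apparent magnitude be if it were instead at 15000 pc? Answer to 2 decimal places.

m ≈ 16.44

Flux ∝ 1/d², so Δm = 5 log₁₀(d₂/d₁) = 5 log₁₀(15000/3380) = 3.236
m₂ = m₁ + Δm = 13.2 + (3.236) = 16.436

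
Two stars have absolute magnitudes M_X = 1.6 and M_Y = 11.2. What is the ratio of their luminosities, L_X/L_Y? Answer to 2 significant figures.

L_X/L_Y ≈ 6900

ΔM = M_X − M_Y = -9.6
L_X/L_Y = 10^(−0.4 ΔM) = 10^3.840 = 6918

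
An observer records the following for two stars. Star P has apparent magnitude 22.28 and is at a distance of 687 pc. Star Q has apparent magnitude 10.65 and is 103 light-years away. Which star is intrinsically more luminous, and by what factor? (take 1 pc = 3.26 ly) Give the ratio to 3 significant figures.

Star Q is more luminous, by a factor of 94.9.

Star P: M = m − 5 log₁₀ d + 5 = 22.28 − 5·2.8370 + 5 = 13.095
Star Q: d = 103 ly / 3.26 = 31.60 pc
Star Q: M = m − 5 log₁₀ d + 5 = 10.65 − 5·1.4996 + 5 = 8.152
ΔM = M_P − M_Q = 13.095 − (8.152) = 4.943; smaller M is more luminous → Star Q.
L ratio = 10^(0.4 |ΔM|) = 10^1.977 = 94.91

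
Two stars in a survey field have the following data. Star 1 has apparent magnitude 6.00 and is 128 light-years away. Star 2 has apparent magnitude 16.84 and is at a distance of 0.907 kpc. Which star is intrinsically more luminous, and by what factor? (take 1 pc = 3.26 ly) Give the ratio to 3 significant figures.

Star 1: d = 128 ly / 3.26 = 39.26 pc
Star 1: M = m − 5 log₁₀ d + 5 = 6.00 − 5·1.5940 + 5 = 3.030
Star 2: d = 0.907 kpc = 907.0 pc
Star 2: M = m − 5 log₁₀ d + 5 = 16.84 − 5·2.9576 + 5 = 7.052
ΔM = M_1 − M_2 = 3.030 − (7.052) = -4.022; smaller M is more luminous → Star 1.
L ratio = 10^(0.4 |ΔM|) = 10^1.609 = 40.62

Star 1 is more luminous, by a factor of 40.6.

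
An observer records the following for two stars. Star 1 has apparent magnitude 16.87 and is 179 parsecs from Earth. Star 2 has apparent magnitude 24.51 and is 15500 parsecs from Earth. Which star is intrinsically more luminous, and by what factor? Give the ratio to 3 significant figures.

Star 2 is more luminous, by a factor of 6.59.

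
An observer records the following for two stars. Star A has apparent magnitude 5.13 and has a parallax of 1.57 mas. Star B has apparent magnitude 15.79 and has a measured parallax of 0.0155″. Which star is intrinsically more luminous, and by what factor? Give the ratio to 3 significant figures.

Star A: p = 1.57 mas = 1.57×10^-3″ → d = 1/p = 636.9 pc
Star A: M = m − 5 log₁₀ d + 5 = 5.13 − 5·2.8041 + 5 = -3.891
Star B: d = 1/p = 1/0.0155″ = 64.52 pc
Star B: M = m − 5 log₁₀ d + 5 = 15.79 − 5·1.8097 + 5 = 11.742
ΔM = M_A − M_B = -3.891 − (11.742) = -15.632; smaller M is more luminous → Star A.
L ratio = 10^(0.4 |ΔM|) = 10^6.253 = 1.790×10^6

Star A is more luminous, by a factor of 1.79×10^6.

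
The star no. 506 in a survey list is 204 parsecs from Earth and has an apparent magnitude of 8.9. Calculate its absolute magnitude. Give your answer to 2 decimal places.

M ≈ 2.35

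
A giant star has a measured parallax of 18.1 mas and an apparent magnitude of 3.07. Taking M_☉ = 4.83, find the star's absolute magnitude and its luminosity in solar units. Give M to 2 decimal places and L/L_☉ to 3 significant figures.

M ≈ -0.64; L/L_☉ ≈ 154

d = 1/p = 1000/18.1 mas = 55.25 pc
M = m − 5 log₁₀ d + 5 = 3.07 − 5·1.7423 + 5 = -0.642
M − M_☉ = -0.642 − 4.83 = -5.472
L/L_☉ = 10^(−0.4 × -5.472) = 154.4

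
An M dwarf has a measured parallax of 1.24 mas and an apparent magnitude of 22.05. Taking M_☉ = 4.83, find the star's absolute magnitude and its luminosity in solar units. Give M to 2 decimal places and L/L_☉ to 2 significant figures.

M ≈ 12.52; L/L_☉ ≈ 8.4×10^-4

d = 1/p = 1000/1.24 mas = 806.5 pc
M = m − 5 log₁₀ d + 5 = 22.05 − 5·2.9066 + 5 = 12.517
M − M_☉ = 12.517 − 4.83 = 7.687
L/L_☉ = 10^(−0.4 × 7.687) = 8.417×10^-4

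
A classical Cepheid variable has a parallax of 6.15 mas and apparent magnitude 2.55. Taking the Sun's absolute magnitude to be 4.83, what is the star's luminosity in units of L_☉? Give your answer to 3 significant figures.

L/L_☉ ≈ 2160

d = 1/p = 1000/6.15 mas = 162.6 pc
M = m − 5 log₁₀ d + 5 = 2.55 − 5·2.2111 + 5 = -3.506
M − M_☉ = -3.506 − 4.83 = -8.336
L/L_☉ = 10^(−0.4 × -8.336) = 2159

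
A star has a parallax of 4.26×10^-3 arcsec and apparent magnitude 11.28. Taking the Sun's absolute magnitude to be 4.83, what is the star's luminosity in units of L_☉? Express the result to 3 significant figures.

d = 1/p = 1/4.26×10^-3″ = 234.7 pc
M = m − 5 log₁₀ d + 5 = 11.28 − 5·2.3706 + 5 = 4.427
M − M_☉ = 4.427 − 4.83 = -0.403
L/L_☉ = 10^(−0.4 × -0.403) = 1.449

L/L_☉ ≈ 1.45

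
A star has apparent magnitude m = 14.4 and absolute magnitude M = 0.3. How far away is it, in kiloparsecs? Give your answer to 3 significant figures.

d ≈ 6.61 kpc

Distance modulus: m − M = 14.4 − (0.3) = 14.100
m − M = 5 log₁₀ d − 5
log₁₀ d = (m − M)/5 + 1 = 3.8200
d = 10^3.8200 = 6607 pc
= 6.607 kpc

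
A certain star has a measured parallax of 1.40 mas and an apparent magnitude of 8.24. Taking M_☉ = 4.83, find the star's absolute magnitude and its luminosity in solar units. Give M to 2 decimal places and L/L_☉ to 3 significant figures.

M ≈ -1.03; L/L_☉ ≈ 221

d = 1/p = 1000/1.40 mas = 714.3 pc
M = m − 5 log₁₀ d + 5 = 8.24 − 5·2.8539 + 5 = -1.029
M − M_☉ = -1.029 − 4.83 = -5.859
L/L_☉ = 10^(−0.4 × -5.859) = 220.7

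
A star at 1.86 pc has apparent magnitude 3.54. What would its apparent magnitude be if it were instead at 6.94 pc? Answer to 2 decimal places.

Flux ∝ 1/d², so Δm = 5 log₁₀(d₂/d₁) = 5 log₁₀(6.94/1.86) = 2.859
m₂ = m₁ + Δm = 3.54 + (2.859) = 6.399

m ≈ 6.40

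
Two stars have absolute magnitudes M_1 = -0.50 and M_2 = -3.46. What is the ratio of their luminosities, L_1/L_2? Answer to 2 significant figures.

L_1/L_2 ≈ 0.065

ΔM = M_1 − M_2 = 2.96
L_1/L_2 = 10^(−0.4 ΔM) = 10^-1.184 = 0.06546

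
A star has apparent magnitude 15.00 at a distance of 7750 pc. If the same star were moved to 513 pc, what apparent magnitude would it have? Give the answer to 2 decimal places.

m ≈ 9.10

Flux ∝ 1/d², so Δm = 5 log₁₀(d₂/d₁) = 5 log₁₀(513/7750) = -5.896
m₂ = m₁ + Δm = 15.00 + (-5.896) = 9.104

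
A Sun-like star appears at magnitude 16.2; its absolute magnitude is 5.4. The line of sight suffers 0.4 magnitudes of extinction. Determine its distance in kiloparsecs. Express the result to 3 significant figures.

d ≈ 1.20 kpc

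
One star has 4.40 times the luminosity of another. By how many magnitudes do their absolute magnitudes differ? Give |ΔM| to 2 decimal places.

|ΔM| ≈ 1.61

Pogson: ΔM = −2.5 log₁₀(ratio) = −2.5 log₁₀(4.40) = −2.5 × 0.6435 = -1.609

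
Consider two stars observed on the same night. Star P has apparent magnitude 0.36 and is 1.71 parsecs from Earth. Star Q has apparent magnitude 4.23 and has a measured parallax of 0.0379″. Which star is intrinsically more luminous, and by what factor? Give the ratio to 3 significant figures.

Star Q is more luminous, by a factor of 6.74.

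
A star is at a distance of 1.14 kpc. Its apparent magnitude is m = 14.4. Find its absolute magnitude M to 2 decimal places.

d = 1.14 kpc = 1140 pc
5 log₁₀(d/10 pc) = 5 log₁₀(1140) − 5 = 10.285
M = m − 5 log₁₀(d/10) = 14.4 − 10.285 = 4.115

M ≈ 4.12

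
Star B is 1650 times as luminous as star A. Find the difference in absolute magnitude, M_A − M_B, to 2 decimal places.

M_A − M_B ≈ 8.04

Pogson: ΔM = −2.5 log₁₀(ratio) = −2.5 log₁₀(1650) = −2.5 × 3.2175 = -8.044
Star B is brighter so has the smaller magnitude: M_A − M_B is positive.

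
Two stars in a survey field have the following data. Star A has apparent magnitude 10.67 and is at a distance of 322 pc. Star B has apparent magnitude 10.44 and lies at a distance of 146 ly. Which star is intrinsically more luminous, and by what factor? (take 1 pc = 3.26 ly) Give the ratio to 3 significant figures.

Star A is more luminous, by a factor of 41.8.

Star A: M = m − 5 log₁₀ d + 5 = 10.67 − 5·2.5079 + 5 = 3.131
Star B: d = 146 ly / 3.26 = 44.79 pc
Star B: M = m − 5 log₁₀ d + 5 = 10.44 − 5·1.6511 + 5 = 7.184
ΔM = M_A − M_B = 3.131 − (7.184) = -4.054; smaller M is more luminous → Star A.
L ratio = 10^(0.4 |ΔM|) = 10^1.621 = 41.83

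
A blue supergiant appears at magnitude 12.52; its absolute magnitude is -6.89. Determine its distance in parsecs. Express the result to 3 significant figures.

μ = m − M = 19.410
m − M = 5 log₁₀ d − 5
log₁₀ d = (m − M)/5 + 1 = 4.8820
d = 10^4.8820 = 76210 pc

d ≈ 76200 pc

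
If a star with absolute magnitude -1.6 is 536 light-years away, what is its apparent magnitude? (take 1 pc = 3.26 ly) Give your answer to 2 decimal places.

d = 536 ly / 3.26 = 164.4 pc
m = M + 5 log₁₀ d − 5 = -1.6 + 5·2.2159 − 5 = 4.480

m ≈ 4.48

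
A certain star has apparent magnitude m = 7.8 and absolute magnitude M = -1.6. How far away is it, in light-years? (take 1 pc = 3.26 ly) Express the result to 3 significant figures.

d ≈ 2470 ly

μ = m − M = 9.400
m − M = 5 log₁₀ d − 5
log₁₀ d = (m − M)/5 + 1 = 2.8800
d = 10^2.8800 = 758.6 pc
= 2473 ly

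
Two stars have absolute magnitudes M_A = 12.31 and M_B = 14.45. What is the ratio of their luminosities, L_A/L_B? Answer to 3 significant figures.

ΔM = M_A − M_B = -2.14
L_A/L_B = 10^(−0.4 ΔM) = 10^0.856 = 7.178

L_A/L_B ≈ 7.18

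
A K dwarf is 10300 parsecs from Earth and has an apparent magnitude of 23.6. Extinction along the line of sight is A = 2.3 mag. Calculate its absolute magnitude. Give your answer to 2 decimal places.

M ≈ 6.24

5 log₁₀(d/10 pc) = 5 log₁₀(10300) − 5 = 15.064
M = m − 5 log₁₀(d/10) − A = 23.6 − 15.064 − 2.3 = 6.236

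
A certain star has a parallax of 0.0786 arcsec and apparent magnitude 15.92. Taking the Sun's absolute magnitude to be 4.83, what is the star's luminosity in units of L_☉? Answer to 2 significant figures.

L/L_☉ ≈ 5.9×10^-5

d = 1/p = 1/0.0786″ = 12.72 pc
M = m − 5 log₁₀ d + 5 = 15.92 − 5·1.1046 + 5 = 15.397
M − M_☉ = 15.397 − 4.83 = 10.567
L/L_☉ = 10^(−0.4 × 10.567) = 5.931×10^-5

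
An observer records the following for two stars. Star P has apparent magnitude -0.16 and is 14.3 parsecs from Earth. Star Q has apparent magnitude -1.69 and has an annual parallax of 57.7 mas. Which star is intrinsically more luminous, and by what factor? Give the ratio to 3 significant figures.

Star P: M = m − 5 log₁₀ d + 5 = -0.16 − 5·1.1553 + 5 = -0.937
Star Q: p = 57.7 mas = 0.0577″ → d = 1/p = 17.33 pc
Star Q: M = m − 5 log₁₀ d + 5 = -1.69 − 5·1.2388 + 5 = -2.884
ΔM = M_P − M_Q = -0.937 − (-2.884) = 1.947; smaller M is more luminous → Star Q.
L ratio = 10^(0.4 |ΔM|) = 10^0.779 = 6.011

Star Q is more luminous, by a factor of 6.01.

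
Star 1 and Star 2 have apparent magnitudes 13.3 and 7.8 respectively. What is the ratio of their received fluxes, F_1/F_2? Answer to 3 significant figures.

F_1/F_2 ≈ 6.31×10^-3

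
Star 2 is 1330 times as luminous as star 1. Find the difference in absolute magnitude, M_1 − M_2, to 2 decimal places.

Pogson: ΔM = −2.5 log₁₀(ratio) = −2.5 log₁₀(1330) = −2.5 × 3.1239 = -7.810
Star 2 is brighter so has the smaller magnitude: M_1 − M_2 is positive.

M_1 − M_2 ≈ 7.81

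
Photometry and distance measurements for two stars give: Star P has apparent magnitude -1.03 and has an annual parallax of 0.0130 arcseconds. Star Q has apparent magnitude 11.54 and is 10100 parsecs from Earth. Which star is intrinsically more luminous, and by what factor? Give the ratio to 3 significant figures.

Star P: d = 1/p = 1/0.0130″ = 76.92 pc
Star P: M = m − 5 log₁₀ d + 5 = -1.03 − 5·1.8861 + 5 = -5.460
Star Q: M = m − 5 log₁₀ d + 5 = 11.54 − 5·4.0043 + 5 = -3.482
ΔM = M_P − M_Q = -5.460 − (-3.482) = -1.979; smaller M is more luminous → Star P.
L ratio = 10^(0.4 |ΔM|) = 10^0.791 = 6.187

Star P is more luminous, by a factor of 6.19.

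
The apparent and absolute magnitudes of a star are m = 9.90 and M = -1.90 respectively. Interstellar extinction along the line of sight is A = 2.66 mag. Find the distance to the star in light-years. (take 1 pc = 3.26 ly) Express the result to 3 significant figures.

m − M = 5 log₁₀(d/10 pc) + A  ⇒  9.90 − (-1.90) − 2.66 = 5 log₁₀(d/10)
9.140 = 5 log₁₀(d/10)
log₁₀ d = (m − M − A)/5 + 1 = 2.8280
d = 10^2.8280 = 673.0 pc
= 2194 ly

d ≈ 2190 ly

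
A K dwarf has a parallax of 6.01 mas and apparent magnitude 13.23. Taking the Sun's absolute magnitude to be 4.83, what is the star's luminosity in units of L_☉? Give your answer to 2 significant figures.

L/L_☉ ≈ 0.12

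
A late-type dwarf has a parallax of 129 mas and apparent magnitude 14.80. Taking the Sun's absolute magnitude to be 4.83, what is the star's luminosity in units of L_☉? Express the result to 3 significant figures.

d = 1/p = 1000/129 mas = 7.752 pc
M = m − 5 log₁₀ d + 5 = 14.80 − 5·0.8894 + 5 = 15.353
M − M_☉ = 15.353 − 4.83 = 10.523
L/L_☉ = 10^(−0.4 × 10.523) = 6.178×10^-5

L/L_☉ ≈ 6.18×10^-5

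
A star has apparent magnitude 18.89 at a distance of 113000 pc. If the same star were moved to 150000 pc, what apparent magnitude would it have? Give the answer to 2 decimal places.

Flux ∝ 1/d², so Δm = 5 log₁₀(d₂/d₁) = 5 log₁₀(150000/113000) = 0.615
m₂ = m₁ + Δm = 18.89 + (0.615) = 19.505

m ≈ 19.51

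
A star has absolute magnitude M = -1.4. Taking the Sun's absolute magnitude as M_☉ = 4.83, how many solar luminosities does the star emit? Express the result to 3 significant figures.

M − M_☉ = -1.4 − 4.83 = -6.230
L/L_☉ = 10^(−0.4 (M − M_☉)) = 10^2.492 = 310.5

L/L_☉ ≈ 310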